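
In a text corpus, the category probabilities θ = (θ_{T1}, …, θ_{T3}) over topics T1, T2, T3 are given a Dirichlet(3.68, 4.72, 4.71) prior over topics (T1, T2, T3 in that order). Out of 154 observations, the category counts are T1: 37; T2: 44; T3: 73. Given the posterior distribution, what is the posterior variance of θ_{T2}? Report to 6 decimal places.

0.001229

The Dirichlet prior is conjugate to the Multinomial likelihood: each posterior αⱼ = prior αⱼ + observed count nⱼ.
Posterior concentration: (40.68, 48.72, 77.71), total = 167.11.
Var[θ_j] = α_j(Σα−α_j)/((Σα)²(Σα+1)) = 48.72·118.39/(167.11²·168.11) = 0.001229.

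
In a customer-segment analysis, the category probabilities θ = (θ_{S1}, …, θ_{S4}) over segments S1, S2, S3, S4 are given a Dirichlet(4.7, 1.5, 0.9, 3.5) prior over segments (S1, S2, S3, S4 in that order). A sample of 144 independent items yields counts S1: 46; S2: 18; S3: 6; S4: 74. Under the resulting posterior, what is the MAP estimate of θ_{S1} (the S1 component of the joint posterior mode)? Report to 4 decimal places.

0.3300

The Dirichlet prior is conjugate to the Multinomial likelihood: each posterior αⱼ = prior αⱼ + observed count nⱼ.
Posterior concentration: (50.7, 19.5, 6.9, 77.5), total = 154.6.
Joint mode component: (α_{S1}−1)/(Σα−K) = 49.7/150.6 = 0.3300.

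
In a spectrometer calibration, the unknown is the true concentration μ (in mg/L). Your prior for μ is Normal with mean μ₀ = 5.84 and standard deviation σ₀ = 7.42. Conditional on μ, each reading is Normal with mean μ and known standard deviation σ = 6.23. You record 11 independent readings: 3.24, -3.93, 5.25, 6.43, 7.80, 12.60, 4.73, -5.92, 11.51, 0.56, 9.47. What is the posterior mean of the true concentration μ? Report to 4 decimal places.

For Normal data with known variance σ², a Normal(μ₀, σ₀²) prior on μ is conjugate. Posterior precision = 1/σ₀² + n/σ²; posterior mean is the precision-weighted average of μ₀ and x̄.
Σxᵢ = 3.24 + (-3.93) + 5.25 + 6.43 + 7.80 + 12.60 + 4.73 + (-5.92) + 11.51 + 0.56 + 9.47 = 51.74, so n·x̄ = 51.74.
σ₀² = 7.42² = 55.0564, σ² = 6.23² = 38.8129; σ² + n·σ₀² = 38.8129 + 11·55.0564 = 644.4333.
Posterior mean = (μ₀/σ₀² + n·x̄/σ²)/(1/σ₀² + n/σ²) = (σ²·μ₀ + σ₀²·n·x̄)/(σ² + n·σ₀²) = (38.8129·5.84 + 55.0564·51.74)/644.4333 = 3075.285472/644.4333 = 4.7721.

4.7721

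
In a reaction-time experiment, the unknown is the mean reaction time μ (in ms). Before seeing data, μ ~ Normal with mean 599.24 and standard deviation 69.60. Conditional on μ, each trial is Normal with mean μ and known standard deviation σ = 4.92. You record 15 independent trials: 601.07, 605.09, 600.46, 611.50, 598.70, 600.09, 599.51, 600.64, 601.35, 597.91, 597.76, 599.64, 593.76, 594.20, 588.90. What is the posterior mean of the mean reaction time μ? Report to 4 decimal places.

599.3720

For Normal data with known variance σ², a Normal(μ₀, σ₀²) prior on μ is conjugate. Posterior precision = 1/σ₀² + n/σ²; posterior mean is the precision-weighted average of μ₀ and x̄.
Σxᵢ = 601.07 + 605.09 + 600.46 + 611.50 + 598.70 + 600.09 + 599.51 + 600.64 + 601.35 + 597.91 + 597.76 + 599.64 + 593.76 + 594.20 + 588.90 = 8990.58, so n·x̄ = 8990.58.
σ₀² = 69.60² = 4844.16, σ² = 4.92² = 24.2064; σ² + n·σ₀² = 24.2064 + 15·4844.16 = 72686.6064.
Posterior mean = (μ₀/σ₀² + n·x̄/σ²)/(1/σ₀² + n/σ²) = (σ²·μ₀ + σ₀²·n·x̄)/(σ² + n·σ₀²) = (24.2064·599.24 + 4844.16·8990.58)/72686.6064 = 43566313.455936/72686.6064 = 599.3720.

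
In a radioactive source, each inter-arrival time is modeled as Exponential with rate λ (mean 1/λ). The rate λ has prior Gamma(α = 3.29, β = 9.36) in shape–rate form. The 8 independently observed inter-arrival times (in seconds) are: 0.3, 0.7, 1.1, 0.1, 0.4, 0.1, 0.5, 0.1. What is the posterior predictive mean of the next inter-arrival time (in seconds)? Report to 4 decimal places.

1.2303

With a Gamma(shape α, rate β) prior on the exponential rate λ, the posterior after n observations with total T = Σxᵢ is Gamma(α+n, β+T).
Sum of observations T = 3.3 seconds; n = 8.
Posterior: Gamma(3.29+8, 9.36+3.3) = Gamma(11.29, 12.66).
The predictive distribution for the next observation is Lomax; its mean is β/(α−1) = 12.66/10.29 = 1.2303.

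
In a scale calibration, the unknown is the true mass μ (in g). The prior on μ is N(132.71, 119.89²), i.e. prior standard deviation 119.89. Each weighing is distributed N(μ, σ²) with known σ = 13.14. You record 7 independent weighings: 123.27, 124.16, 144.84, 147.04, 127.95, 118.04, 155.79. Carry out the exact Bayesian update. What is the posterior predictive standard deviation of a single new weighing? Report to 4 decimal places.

For Normal data with known variance σ², a Normal(μ₀, σ₀²) prior on μ is conjugate. Posterior precision = 1/σ₀² + n/σ²; posterior mean is the precision-weighted average of μ₀ and x̄.
σ₀² = 119.89² = 14373.6121, σ² = 13.14² = 172.6596; σ² + n·σ₀² = 172.6596 + 7·14373.6121 = 100787.9443.
Posterior precision = 1/σ₀² + n/σ² = 1/14373.6121 + 7/172.6596 = (σ² + n·σ₀²)/(σ₀²σ²) = 100787.9443/(14373.6121·172.6596); posterior variance σₙ² = σ₀²σ²/(σ² + n·σ₀²) = 14373.6121·172.6596/100787.9443 = 24.623402.
Predictive variance for one new observation = σₙ² + σ² = 14373.6121·172.6596/100787.9443 + 172.6596 = σ²·(σ₀² + 100787.9443)/100787.9443 = 172.6596·115161.5564/100787.9443 = 197.283002; SD = √(172.6596·115161.5564/100787.9443) = 14.0457.

14.0457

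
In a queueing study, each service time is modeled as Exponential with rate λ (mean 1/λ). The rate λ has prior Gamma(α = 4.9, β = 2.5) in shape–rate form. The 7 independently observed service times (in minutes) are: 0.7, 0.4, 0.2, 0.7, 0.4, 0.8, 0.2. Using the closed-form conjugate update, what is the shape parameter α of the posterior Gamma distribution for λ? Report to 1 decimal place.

With a Gamma(shape α, rate β) prior on the exponential rate λ, the posterior after n observations with total T = Σxᵢ is Gamma(α+n, β+T).
Sum of observations T = 3.4 minutes; n = 7.
Posterior: Gamma(4.9+7, 2.5+3.4) = Gamma(11.9, 5.9).
Posterior α = 11.9.

11.9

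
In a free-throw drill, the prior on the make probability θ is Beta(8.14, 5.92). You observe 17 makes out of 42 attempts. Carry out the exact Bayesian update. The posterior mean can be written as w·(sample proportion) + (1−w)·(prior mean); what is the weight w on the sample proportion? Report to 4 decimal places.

The Beta prior is conjugate to a Binomial/Bernoulli likelihood; the update adds successes to α and failures to β.
Posterior mean = (α₀+k)/(α₀+β₀+n) = [n/(α₀+β₀+n)]·(k/n) + [(α₀+β₀)/(α₀+β₀+n)]·α₀/(α₀+β₀), so only n and the prior enter the weight.
The weight on the data is w = n/(α₀+β₀+n) = 42/(8.14+5.92+42) = 42/56.06 = 0.7492.

0.7492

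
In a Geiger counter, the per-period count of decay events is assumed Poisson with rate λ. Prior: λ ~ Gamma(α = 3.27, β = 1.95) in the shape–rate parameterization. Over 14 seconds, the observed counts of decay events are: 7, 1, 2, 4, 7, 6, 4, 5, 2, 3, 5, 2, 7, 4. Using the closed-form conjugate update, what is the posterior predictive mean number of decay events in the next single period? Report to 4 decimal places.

3.9041

With a Gamma(shape α, rate β) prior, the Poisson likelihood is conjugate: the posterior is Gamma(α + ΣXᵢ, β + n).
Sum of counts S = 59 over n = 14 seconds.
Posterior: Gamma(α+S, β+n) = Gamma(3.27+59, 1.95+14) = Gamma(62.27, 15.95).
The predictive distribution for one future period is NegBinom with mean α/β = 3.9041.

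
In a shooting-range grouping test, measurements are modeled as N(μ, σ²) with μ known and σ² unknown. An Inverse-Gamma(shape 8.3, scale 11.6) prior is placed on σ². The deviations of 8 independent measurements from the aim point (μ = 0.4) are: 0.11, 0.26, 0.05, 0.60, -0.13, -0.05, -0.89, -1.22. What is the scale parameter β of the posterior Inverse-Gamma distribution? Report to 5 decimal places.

With known mean μ and an Inverse-Gamma(α, β) prior on σ², the Normal likelihood is conjugate: posterior is Inv-Gamma(α + n/2, β + Σ(xᵢ−μ)²/2).
Σ(xᵢ−μ)² = (0.11)² + (0.26)² + (0.05)² + (0.60)² + (-0.13)² + (-0.05)² + (-0.89)² + (-1.22)² = 2.7421.
Posterior: Inv-Gamma(8.3 + 8/2, 11.6 + 2.7421/2) = Inv-Gamma(12.30, 12.97105).
Posterior β = 12.97105.

12.97105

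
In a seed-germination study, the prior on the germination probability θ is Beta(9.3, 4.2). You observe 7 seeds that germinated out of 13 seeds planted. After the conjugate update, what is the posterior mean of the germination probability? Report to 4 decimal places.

The Beta prior is conjugate to a Binomial/Bernoulli likelihood; the update adds successes to α and failures to β.
Posterior: Beta(α+k, β+n−k) = Beta(9.3+7, 4.2+6) = Beta(16.3, 10.2).
Posterior mean = α/(α+β) = 16.3/26.5 = 0.6151.

0.6151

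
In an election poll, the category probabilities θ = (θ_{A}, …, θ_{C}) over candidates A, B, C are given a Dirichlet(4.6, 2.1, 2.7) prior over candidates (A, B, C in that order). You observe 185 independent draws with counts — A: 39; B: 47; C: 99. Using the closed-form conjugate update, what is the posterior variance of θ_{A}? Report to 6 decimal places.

The Dirichlet prior is conjugate to the Multinomial likelihood: each posterior αⱼ = prior αⱼ + observed count nⱼ.
Posterior concentration: (43.6, 49.1, 101.7), total = 194.4.
Var[θ_j] = α_j(Σα−α_j)/((Σα)²(Σα+1)) = 43.6·150.8/(194.4²·195.4) = 0.000890.

0.000890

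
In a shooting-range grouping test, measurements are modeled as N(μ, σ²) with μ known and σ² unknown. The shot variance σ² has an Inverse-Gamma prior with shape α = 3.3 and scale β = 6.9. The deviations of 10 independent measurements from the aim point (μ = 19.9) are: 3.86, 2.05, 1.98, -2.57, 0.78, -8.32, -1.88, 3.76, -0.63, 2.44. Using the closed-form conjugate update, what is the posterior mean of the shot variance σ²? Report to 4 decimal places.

With known mean μ and an Inverse-Gamma(α, β) prior on σ², the Normal likelihood is conjugate: posterior is Inv-Gamma(α + n/2, β + Σ(xᵢ−μ)²/2).
Σ(xᵢ−μ)² = (3.86)² + (2.05)² + (1.98)² + (-2.57)² + (0.78)² + (-8.32)² + (-1.88)² + (3.76)² + (-0.63)² + (2.44)² = 123.4807.
Posterior: Inv-Gamma(3.3 + 10/2, 6.9 + 123.4807/2) = Inv-Gamma(8.30, 68.64035).
E[σ²|data] = β/(α−1) = 68.64035/7.30 = 9.4028.

9.4028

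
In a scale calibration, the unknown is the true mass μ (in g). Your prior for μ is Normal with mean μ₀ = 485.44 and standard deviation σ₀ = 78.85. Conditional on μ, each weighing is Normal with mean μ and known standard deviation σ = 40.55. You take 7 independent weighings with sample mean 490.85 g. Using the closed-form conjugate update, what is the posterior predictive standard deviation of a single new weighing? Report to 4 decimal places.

43.2510

For Normal data with known variance σ², a Normal(μ₀, σ₀²) prior on μ is conjugate. Posterior precision = 1/σ₀² + n/σ²; posterior mean is the precision-weighted average of μ₀ and x̄.
σ₀² = 78.85² = 6217.3225, σ² = 40.55² = 1644.3025; σ² + n·σ₀² = 1644.3025 + 7·6217.3225 = 45165.56.
Posterior precision = 1/σ₀² + n/σ² = 1/6217.3225 + 7/1644.3025 = (σ² + n·σ₀²)/(σ₀²σ²) = 45165.56/(6217.3225·1644.3025); posterior variance σₙ² = σ₀²σ²/(σ² + n·σ₀²) = 6217.3225·1644.3025/45165.56 = 226.348548.
Predictive variance for one new observation = σₙ² + σ² = 6217.3225·1644.3025/45165.56 + 1644.3025 = σ²·(σ₀² + 45165.56)/45165.56 = 1644.3025·51382.8825/45165.56 = 1870.651048; SD = √(1644.3025·51382.8825/45165.56) = 43.2510.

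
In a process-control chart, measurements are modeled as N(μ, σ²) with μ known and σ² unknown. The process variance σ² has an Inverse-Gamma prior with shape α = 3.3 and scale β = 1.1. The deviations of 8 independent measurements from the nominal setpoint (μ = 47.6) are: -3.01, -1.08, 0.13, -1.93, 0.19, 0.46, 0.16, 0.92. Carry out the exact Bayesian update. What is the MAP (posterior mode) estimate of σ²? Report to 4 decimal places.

1.0414

With known mean μ and an Inverse-Gamma(α, β) prior on σ², the Normal likelihood is conjugate: posterior is Inv-Gamma(α + n/2, β + Σ(xᵢ−μ)²/2).
Σ(xᵢ−μ)² = (-3.01)² + (-1.08)² + (0.13)² + (-1.93)² + (0.19)² + (0.46)² + (0.16)² + (0.92)² = 15.0880.
Posterior: Inv-Gamma(3.3 + 8/2, 1.1 + 15.0880/2) = Inv-Gamma(7.30, 8.64400).
Mode = β/(α+1) = 8.64400/8.30 = 1.0414.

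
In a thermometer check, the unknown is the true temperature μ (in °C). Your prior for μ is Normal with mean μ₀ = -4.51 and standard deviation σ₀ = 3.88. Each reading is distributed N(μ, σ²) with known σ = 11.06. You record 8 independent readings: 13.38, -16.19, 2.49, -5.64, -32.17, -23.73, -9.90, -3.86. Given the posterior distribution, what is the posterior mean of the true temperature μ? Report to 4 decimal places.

-6.9620

For Normal data with known variance σ², a Normal(μ₀, σ₀²) prior on μ is conjugate. Posterior precision = 1/σ₀² + n/σ²; posterior mean is the precision-weighted average of μ₀ and x̄.
Σxᵢ = 13.38 + (-16.19) + 2.49 + (-5.64) + (-32.17) + (-23.73) + (-9.90) + (-3.86) = -75.62, so n·x̄ = -75.62.
σ₀² = 3.88² = 15.0544, σ² = 11.06² = 122.3236; σ² + n·σ₀² = 122.3236 + 8·15.0544 = 242.7588.
Posterior mean = (μ₀/σ₀² + n·x̄/σ²)/(1/σ₀² + n/σ²) = (σ²·μ₀ + σ₀²·n·x̄)/(σ² + n·σ₀²) = (122.3236·(-4.51) + 15.0544·(-75.62))/242.7588 = -1690.093164/242.7588 = -6.9620.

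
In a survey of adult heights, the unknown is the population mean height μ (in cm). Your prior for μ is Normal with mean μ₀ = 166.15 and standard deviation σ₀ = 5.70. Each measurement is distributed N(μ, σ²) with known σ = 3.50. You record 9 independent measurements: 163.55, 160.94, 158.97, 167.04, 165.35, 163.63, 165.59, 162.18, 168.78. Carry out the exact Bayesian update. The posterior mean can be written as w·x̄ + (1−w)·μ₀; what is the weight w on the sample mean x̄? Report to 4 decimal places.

0.9598

For Normal data with known variance σ², a Normal(μ₀, σ₀²) prior on μ is conjugate. Posterior precision = 1/σ₀² + n/σ²; posterior mean is the precision-weighted average of μ₀ and x̄.
σ₀² = 5.70² = 32.49, σ² = 3.50² = 12.25. Prior precision 1/σ₀² = 1/32.49; data precision n/σ² = 9/12.25.
w = (n/σ²)/(1/σ₀² + n/σ²) = n·σ₀²/(σ² + n·σ₀²) = 9·32.49/(12.25 + 9·32.49) = 292.41/304.66 = 0.9598.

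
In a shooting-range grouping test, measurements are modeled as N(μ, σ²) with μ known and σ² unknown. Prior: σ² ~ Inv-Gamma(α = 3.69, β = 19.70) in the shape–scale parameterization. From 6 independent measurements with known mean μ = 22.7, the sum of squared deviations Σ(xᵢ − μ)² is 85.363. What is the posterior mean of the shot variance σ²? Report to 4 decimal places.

10.9634

With known mean μ and an Inverse-Gamma(α, β) prior on σ², the Normal likelihood is conjugate: posterior is Inv-Gamma(α + n/2, β + Σ(xᵢ−μ)²/2).
Posterior: Inv-Gamma(3.69 + 6/2, 19.70 + 85.363/2) = Inv-Gamma(6.69, 62.3815).
E[σ²|data] = β/(α−1) = 62.3815/5.69 = 10.9634.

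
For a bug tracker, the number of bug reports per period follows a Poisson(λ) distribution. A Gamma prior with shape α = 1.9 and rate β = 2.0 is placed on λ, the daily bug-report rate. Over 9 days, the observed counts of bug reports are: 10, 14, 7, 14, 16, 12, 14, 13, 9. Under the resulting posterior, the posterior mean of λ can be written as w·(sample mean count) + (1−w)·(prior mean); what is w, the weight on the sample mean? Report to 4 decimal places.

0.8182

With a Gamma(shape α, rate β) prior, the Poisson likelihood is conjugate: the posterior is Gamma(α + ΣXᵢ, β + n).
Posterior mean = (α₀+S)/(β₀+n) = [n/(β₀+n)]·(S/n) + [β₀/(β₀+n)]·(α₀/β₀), so only n and β₀ enter the weight.
Weight on data w = n/(β₀+n) = 9/(2.0+9) = 9/11.0 = 0.8182.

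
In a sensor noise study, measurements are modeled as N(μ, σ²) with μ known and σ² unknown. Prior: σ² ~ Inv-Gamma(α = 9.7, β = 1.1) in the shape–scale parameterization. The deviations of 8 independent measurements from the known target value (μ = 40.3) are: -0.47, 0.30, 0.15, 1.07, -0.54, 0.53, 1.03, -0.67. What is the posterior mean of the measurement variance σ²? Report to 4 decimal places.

0.2268

With known mean μ and an Inverse-Gamma(α, β) prior on σ², the Normal likelihood is conjugate: posterior is Inv-Gamma(α + n/2, β + Σ(xᵢ−μ)²/2).
Σ(xᵢ−μ)² = (-0.47)² + (0.30)² + (0.15)² + (1.07)² + (-0.54)² + (0.53)² + (1.03)² + (-0.67)² = 3.5606.
Posterior: Inv-Gamma(9.7 + 8/2, 1.1 + 3.5606/2) = Inv-Gamma(13.70, 2.88030).
E[σ²|data] = β/(α−1) = 2.88030/12.70 = 0.2268.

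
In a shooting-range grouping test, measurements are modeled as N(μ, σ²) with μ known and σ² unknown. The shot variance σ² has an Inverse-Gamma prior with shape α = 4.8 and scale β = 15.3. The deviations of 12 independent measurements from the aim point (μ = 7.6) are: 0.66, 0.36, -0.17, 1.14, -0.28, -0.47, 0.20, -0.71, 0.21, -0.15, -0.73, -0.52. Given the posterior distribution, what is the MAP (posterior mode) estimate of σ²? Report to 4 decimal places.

1.4494

With known mean μ and an Inverse-Gamma(α, β) prior on σ², the Normal likelihood is conjugate: posterior is Inv-Gamma(α + n/2, β + Σ(xᵢ−μ)²/2).
Σ(xᵢ−μ)² = (0.66)² + (0.36)² + (-0.17)² + (1.14)² + (-0.28)² + (-0.47)² + (0.20)² + (-0.71)² + (0.21)² + (-0.15)² + (-0.73)² + (-0.52)² = 3.6070.
Posterior: Inv-Gamma(4.8 + 12/2, 15.3 + 3.6070/2) = Inv-Gamma(10.80, 17.10350).
Mode = β/(α+1) = 17.10350/11.80 = 1.4494.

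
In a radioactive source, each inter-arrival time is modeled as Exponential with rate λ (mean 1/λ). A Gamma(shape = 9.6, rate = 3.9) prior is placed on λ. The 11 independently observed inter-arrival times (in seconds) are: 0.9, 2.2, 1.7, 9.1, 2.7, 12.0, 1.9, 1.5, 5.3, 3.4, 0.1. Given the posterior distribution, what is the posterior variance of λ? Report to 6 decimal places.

With a Gamma(shape α, rate β) prior on the exponential rate λ, the posterior after n observations with total T = Σxᵢ is Gamma(α+n, β+T).
Sum of observations T = 40.8 seconds; n = 11.
Posterior: Gamma(9.6+11, 3.9+40.8) = Gamma(20.6, 44.7).
Var = α/β² = 0.010310.

0.010310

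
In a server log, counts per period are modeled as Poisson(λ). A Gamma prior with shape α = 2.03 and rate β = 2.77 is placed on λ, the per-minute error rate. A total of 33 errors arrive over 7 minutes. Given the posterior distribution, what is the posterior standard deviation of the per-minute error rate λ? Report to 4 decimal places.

0.6058

With a Gamma(shape α, rate β) prior, the Poisson likelihood is conjugate: the posterior is Gamma(α + ΣXᵢ, β + n).
Posterior: Gamma(α+S, β+n) = Gamma(2.03+33, 2.77+7) = Gamma(35.03, 9.77).
SD = √α/β = √35.03/9.77 = 0.6058.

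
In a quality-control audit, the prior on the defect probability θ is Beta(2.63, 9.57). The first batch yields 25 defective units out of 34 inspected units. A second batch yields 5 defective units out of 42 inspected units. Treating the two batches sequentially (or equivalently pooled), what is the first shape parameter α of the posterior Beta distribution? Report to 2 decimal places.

32.63

The Beta prior is conjugate to a Binomial/Bernoulli likelihood; the update adds successes to α and failures to β.
After batch 1: Beta(2.63+25, 9.57+9) = Beta(27.63, 18.57).
After batch 2: Beta(27.63+5, 18.57+37) = Beta(32.63, 55.57).
Posterior α = 32.63.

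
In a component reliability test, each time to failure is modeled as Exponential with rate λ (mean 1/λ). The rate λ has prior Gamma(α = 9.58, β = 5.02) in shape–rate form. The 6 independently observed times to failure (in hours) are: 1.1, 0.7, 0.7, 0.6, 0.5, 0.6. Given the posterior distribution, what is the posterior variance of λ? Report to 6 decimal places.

0.183276

With a Gamma(shape α, rate β) prior on the exponential rate λ, the posterior after n observations with total T = Σxᵢ is Gamma(α+n, β+T).
Sum of observations T = 4.2 hours; n = 6.
Posterior: Gamma(9.58+6, 5.02+4.2) = Gamma(15.58, 9.22).
Var = α/β² = 0.183276.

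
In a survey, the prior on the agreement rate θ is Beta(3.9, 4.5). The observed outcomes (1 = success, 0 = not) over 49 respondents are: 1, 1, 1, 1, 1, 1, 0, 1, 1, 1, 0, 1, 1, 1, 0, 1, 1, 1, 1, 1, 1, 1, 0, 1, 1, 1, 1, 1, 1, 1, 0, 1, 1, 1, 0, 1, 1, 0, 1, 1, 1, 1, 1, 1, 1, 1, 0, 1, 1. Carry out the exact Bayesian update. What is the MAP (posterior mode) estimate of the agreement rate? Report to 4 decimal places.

The Beta prior is conjugate to a Binomial/Bernoulli likelihood; the update adds successes to α and failures to β.
Posterior: Beta(α+k, β+n−k) = Beta(3.9+41, 4.5+8) = Beta(44.9, 12.5).
Mode of Beta(a,b) for a,b>1 is (a−1)/(a+b−2) = 43.9/55.4 = 0.7924.

0.7924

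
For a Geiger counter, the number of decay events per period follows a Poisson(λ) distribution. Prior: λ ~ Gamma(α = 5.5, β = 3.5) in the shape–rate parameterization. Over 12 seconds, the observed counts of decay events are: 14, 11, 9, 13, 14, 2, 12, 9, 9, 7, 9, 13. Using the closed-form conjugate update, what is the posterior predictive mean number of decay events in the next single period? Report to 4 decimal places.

With a Gamma(shape α, rate β) prior, the Poisson likelihood is conjugate: the posterior is Gamma(α + ΣXᵢ, β + n).
Sum of counts S = 122 over n = 12 seconds.
Posterior: Gamma(α+S, β+n) = Gamma(5.5+122, 3.5+12) = Gamma(127.5, 15.5).
The predictive distribution for one future period is NegBinom with mean α/β = 8.2258.

8.2258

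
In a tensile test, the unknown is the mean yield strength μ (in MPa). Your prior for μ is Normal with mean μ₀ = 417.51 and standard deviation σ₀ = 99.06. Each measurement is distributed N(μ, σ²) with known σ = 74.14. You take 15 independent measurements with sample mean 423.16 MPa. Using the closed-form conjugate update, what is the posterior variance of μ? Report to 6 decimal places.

For Normal data with known variance σ², a Normal(μ₀, σ₀²) prior on μ is conjugate. Posterior precision = 1/σ₀² + n/σ²; posterior mean is the precision-weighted average of μ₀ and x̄.
σ₀² = 99.06² = 9812.8836, σ² = 74.14² = 5496.7396; σ² + n·σ₀² = 5496.7396 + 15·9812.8836 = 152689.9936.
Posterior precision = 1/σ₀² + n/σ² = 1/9812.8836 + 15/5496.7396 = (σ² + n·σ₀²)/(σ₀²σ²) = 152689.9936/(9812.8836·5496.7396); posterior variance σₙ² = σ₀²σ²/(σ² + n·σ₀²) = 9812.8836·5496.7396/152689.9936 = 353.257372.

353.257372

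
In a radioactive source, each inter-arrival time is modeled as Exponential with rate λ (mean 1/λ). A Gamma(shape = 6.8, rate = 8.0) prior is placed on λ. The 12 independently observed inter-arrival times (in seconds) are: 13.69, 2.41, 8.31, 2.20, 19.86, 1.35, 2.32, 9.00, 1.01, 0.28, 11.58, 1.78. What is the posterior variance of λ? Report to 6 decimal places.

With a Gamma(shape α, rate β) prior on the exponential rate λ, the posterior after n observations with total T = Σxᵢ is Gamma(α+n, β+T).
Sum of observations T = 73.79 seconds; n = 12.
Posterior: Gamma(6.8+12, 8.0+73.79) = Gamma(18.8, 81.79).
Var = α/β² = 0.002810.

0.002810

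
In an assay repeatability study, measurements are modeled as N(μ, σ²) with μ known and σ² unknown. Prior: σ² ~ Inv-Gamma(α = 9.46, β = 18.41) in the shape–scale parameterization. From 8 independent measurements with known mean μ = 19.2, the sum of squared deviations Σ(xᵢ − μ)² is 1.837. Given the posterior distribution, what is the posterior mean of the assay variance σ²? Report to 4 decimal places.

1.5512

With known mean μ and an Inverse-Gamma(α, β) prior on σ², the Normal likelihood is conjugate: posterior is Inv-Gamma(α + n/2, β + Σ(xᵢ−μ)²/2).
Posterior: Inv-Gamma(9.46 + 8/2, 18.41 + 1.837/2) = Inv-Gamma(13.46, 19.3285).
E[σ²|data] = β/(α−1) = 19.3285/12.46 = 1.5512.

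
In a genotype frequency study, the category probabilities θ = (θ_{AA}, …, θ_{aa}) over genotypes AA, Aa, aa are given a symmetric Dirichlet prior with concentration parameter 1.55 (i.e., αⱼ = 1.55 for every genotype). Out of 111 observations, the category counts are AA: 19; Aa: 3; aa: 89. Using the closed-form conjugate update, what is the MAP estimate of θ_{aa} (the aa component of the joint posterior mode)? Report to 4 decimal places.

The Dirichlet prior is conjugate to the Multinomial likelihood: each posterior αⱼ = prior αⱼ + observed count nⱼ.
Posterior concentration: (20.55, 4.55, 90.55), total = 115.65.
Joint mode component: (α_{aa}−1)/(Σα−K) = 89.55/112.65 = 0.7949.

0.7949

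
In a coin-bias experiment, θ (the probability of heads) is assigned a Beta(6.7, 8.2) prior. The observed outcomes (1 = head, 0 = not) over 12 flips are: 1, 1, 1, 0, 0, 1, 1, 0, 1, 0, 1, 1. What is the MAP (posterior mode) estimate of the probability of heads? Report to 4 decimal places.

The Beta prior is conjugate to a Binomial/Bernoulli likelihood; the update adds successes to α and failures to β.
Posterior: Beta(α+k, β+n−k) = Beta(6.7+8, 8.2+4) = Beta(14.7, 12.2).
Mode of Beta(a,b) for a,b>1 is (a−1)/(a+b−2) = 13.7/24.9 = 0.5502.

0.5502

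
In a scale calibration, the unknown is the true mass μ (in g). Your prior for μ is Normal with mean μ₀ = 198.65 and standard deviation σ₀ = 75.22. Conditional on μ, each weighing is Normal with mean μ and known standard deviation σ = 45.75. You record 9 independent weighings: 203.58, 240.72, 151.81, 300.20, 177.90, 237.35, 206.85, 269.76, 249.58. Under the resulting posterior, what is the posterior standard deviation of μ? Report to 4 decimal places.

For Normal data with known variance σ², a Normal(μ₀, σ₀²) prior on μ is conjugate. Posterior precision = 1/σ₀² + n/σ²; posterior mean is the precision-weighted average of μ₀ and x̄.
σ₀² = 75.22² = 5658.0484, σ² = 45.75² = 2093.0625; σ² + n·σ₀² = 2093.0625 + 9·5658.0484 = 53015.4981.
Posterior precision = 1/σ₀² + n/σ² = 1/5658.0484 + 9/2093.0625 = (σ² + n·σ₀²)/(σ₀²σ²) = 53015.4981/(5658.0484·2093.0625); posterior variance σₙ² = σ₀²σ²/(σ² + n·σ₀²) = 5658.0484·2093.0625/53015.4981 = 223.380886.
Posterior SD = √σₙ² = √(5658.0484·2093.0625/53015.4981) = 14.9459.

14.9459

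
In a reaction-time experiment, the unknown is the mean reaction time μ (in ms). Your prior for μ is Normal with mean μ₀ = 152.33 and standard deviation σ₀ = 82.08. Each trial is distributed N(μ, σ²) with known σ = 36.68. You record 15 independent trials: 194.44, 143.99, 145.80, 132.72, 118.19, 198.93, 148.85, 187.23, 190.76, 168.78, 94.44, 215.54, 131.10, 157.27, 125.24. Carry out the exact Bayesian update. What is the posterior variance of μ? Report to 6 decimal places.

88.516363

For Normal data with known variance σ², a Normal(μ₀, σ₀²) prior on μ is conjugate. Posterior precision = 1/σ₀² + n/σ²; posterior mean is the precision-weighted average of μ₀ and x̄.
σ₀² = 82.08² = 6737.1264, σ² = 36.68² = 1345.4224; σ² + n·σ₀² = 1345.4224 + 15·6737.1264 = 102402.3184.
Posterior precision = 1/σ₀² + n/σ² = 1/6737.1264 + 15/1345.4224 = (σ² + n·σ₀²)/(σ₀²σ²) = 102402.3184/(6737.1264·1345.4224); posterior variance σₙ² = σ₀²σ²/(σ² + n·σ₀²) = 6737.1264·1345.4224/102402.3184 = 88.516363.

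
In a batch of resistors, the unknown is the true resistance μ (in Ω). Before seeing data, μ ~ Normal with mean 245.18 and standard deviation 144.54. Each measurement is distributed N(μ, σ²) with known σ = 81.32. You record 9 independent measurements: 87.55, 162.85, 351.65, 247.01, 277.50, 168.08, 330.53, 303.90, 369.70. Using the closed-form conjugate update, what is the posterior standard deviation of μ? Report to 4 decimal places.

26.6422

For Normal data with known variance σ², a Normal(μ₀, σ₀²) prior on μ is conjugate. Posterior precision = 1/σ₀² + n/σ²; posterior mean is the precision-weighted average of μ₀ and x̄.
σ₀² = 144.54² = 20891.8116, σ² = 81.32² = 6612.9424; σ² + n·σ₀² = 6612.9424 + 9·20891.8116 = 194639.2468.
Posterior precision = 1/σ₀² + n/σ² = 1/20891.8116 + 9/6612.9424 = (σ² + n·σ₀²)/(σ₀²σ²) = 194639.2468/(20891.8116·6612.9424); posterior variance σₙ² = σ₀²σ²/(σ² + n·σ₀²) = 20891.8116·6612.9424/194639.2468 = 709.807241.
Posterior SD = √σₙ² = √(20891.8116·6612.9424/194639.2468) = 26.6422.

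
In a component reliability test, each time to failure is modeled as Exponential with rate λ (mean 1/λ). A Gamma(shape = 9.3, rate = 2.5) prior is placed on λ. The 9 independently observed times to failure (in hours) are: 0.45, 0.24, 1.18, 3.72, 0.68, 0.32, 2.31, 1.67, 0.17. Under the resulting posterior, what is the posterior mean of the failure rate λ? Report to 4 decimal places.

1.3822

With a Gamma(shape α, rate β) prior on the exponential rate λ, the posterior after n observations with total T = Σxᵢ is Gamma(α+n, β+T).
Sum of observations T = 10.74 hours; n = 9.
Posterior: Gamma(9.3+9, 2.5+10.74) = Gamma(18.3, 13.24).
Posterior mean of λ = α/β = 18.3/13.24 = 1.3822.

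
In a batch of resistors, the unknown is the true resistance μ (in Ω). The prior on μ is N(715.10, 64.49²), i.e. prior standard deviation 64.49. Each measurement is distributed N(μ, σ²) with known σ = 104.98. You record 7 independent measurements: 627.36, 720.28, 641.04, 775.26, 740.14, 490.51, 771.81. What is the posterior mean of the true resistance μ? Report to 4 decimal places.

690.3018

For Normal data with known variance σ², a Normal(μ₀, σ₀²) prior on μ is conjugate. Posterior precision = 1/σ₀² + n/σ²; posterior mean is the precision-weighted average of μ₀ and x̄.
Σxᵢ = 627.36 + 720.28 + 641.04 + 775.26 + 740.14 + 490.51 + 771.81 = 4766.4, so n·x̄ = 4766.4.
σ₀² = 64.49² = 4158.9601, σ² = 104.98² = 11020.8004; σ² + n·σ₀² = 11020.8004 + 7·4158.9601 = 40133.5211.
Posterior mean = (μ₀/σ₀² + n·x̄/σ²)/(1/σ₀² + n/σ²) = (σ²·μ₀ + σ₀²·n·x̄)/(σ² + n·σ₀²) = (11020.8004·715.10 + 4158.9601·4766.4)/40133.5211 = 27704241.78668/40133.5211 = 690.3018.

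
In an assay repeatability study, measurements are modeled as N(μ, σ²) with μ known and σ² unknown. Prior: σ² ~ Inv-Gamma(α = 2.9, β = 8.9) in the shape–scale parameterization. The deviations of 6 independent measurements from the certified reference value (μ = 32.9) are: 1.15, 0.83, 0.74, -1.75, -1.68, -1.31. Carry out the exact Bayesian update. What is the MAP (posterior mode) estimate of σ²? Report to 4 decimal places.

2.0261

With known mean μ and an Inverse-Gamma(α, β) prior on σ², the Normal likelihood is conjugate: posterior is Inv-Gamma(α + n/2, β + Σ(xᵢ−μ)²/2).
Σ(xᵢ−μ)² = (1.15)² + (0.83)² + (0.74)² + (-1.75)² + (-1.68)² + (-1.31)² = 10.1600.
Posterior: Inv-Gamma(2.9 + 6/2, 8.9 + 10.1600/2) = Inv-Gamma(5.90, 13.98000).
Mode = β/(α+1) = 13.98000/6.90 = 2.0261.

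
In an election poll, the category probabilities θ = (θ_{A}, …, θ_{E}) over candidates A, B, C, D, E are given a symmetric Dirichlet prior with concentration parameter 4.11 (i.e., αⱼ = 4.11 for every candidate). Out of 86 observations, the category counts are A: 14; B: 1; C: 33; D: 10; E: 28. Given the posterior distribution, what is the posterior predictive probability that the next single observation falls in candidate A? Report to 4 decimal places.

0.1700

The Dirichlet prior is conjugate to the Multinomial likelihood: each posterior αⱼ = prior αⱼ + observed count nⱼ.
Posterior concentration: (18.11, 5.11, 37.11, 14.11, 32.11), total = 106.55.
P(next = A | data) = α_{A}/Σα = 0.1700.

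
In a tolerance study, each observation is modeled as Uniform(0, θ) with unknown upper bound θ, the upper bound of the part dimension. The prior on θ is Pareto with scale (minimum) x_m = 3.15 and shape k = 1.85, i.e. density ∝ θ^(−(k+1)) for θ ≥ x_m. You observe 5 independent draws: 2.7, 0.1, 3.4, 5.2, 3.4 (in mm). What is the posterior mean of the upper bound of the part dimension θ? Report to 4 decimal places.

6.0889

A Pareto(scale x_m, shape k) prior on the upper bound θ of Uniform(0, θ) is conjugate: posterior is Pareto(max(x_m, max xᵢ), k + n).
Sample maximum = 5.2; prior scale x_m = 3.15 → posterior scale = max = 5.20.
Posterior shape = 1.85 + 5 = 6.85.
E[θ|data] = k·x_m/(k−1) = 6.85·5.20/5.85 = 6.0889.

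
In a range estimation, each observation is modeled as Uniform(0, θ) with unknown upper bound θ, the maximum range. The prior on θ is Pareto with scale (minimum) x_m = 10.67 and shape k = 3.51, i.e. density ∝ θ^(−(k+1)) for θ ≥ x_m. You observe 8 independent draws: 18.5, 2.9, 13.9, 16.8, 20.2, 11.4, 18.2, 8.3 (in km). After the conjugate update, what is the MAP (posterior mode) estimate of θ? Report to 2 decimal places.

A Pareto(scale x_m, shape k) prior on the upper bound θ of Uniform(0, θ) is conjugate: posterior is Pareto(max(x_m, max xᵢ), k + n).
Sample maximum = 20.2; prior scale x_m = 10.67 → posterior scale = max = 20.20.
Posterior shape = 3.51 + 8 = 11.51.
The Pareto density is decreasing on [x_m, ∞), so the mode is x_m = 20.20.

20.20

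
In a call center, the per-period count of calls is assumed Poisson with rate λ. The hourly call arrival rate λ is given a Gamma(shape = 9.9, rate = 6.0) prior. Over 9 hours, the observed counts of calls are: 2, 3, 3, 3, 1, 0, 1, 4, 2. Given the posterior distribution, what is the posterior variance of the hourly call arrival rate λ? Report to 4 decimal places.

0.1284

With a Gamma(shape α, rate β) prior, the Poisson likelihood is conjugate: the posterior is Gamma(α + ΣXᵢ, β + n).
Sum of counts S = 19 over n = 9 hours.
Posterior: Gamma(α+S, β+n) = Gamma(9.9+19, 6.0+9) = Gamma(28.9, 15.0).
Var = α/β² = 28.9/15.0² = 0.1284.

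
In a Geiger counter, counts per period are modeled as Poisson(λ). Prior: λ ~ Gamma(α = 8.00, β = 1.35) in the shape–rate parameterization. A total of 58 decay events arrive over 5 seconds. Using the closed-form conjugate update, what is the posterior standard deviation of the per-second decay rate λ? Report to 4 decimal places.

1.2794

With a Gamma(shape α, rate β) prior, the Poisson likelihood is conjugate: the posterior is Gamma(α + ΣXᵢ, β + n).
Posterior: Gamma(α+S, β+n) = Gamma(8.00+58, 1.35+5) = Gamma(66.00, 6.35).
SD = √α/β = √66.00/6.35 = 1.2794.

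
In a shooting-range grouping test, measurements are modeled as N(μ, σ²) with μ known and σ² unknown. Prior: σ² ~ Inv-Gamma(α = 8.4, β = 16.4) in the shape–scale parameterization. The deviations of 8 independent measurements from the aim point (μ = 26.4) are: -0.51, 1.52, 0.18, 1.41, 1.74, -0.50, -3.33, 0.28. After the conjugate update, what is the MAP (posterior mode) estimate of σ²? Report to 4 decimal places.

1.9342

With known mean μ and an Inverse-Gamma(α, β) prior on σ², the Normal likelihood is conjugate: posterior is Inv-Gamma(α + n/2, β + Σ(xᵢ−μ)²/2).
Σ(xᵢ−μ)² = (-0.51)² + (1.52)² + (0.18)² + (1.41)² + (1.74)² + (-0.50)² + (-3.33)² + (0.28)² = 19.0359.
Posterior: Inv-Gamma(8.4 + 8/2, 16.4 + 19.0359/2) = Inv-Gamma(12.40, 25.91795).
Mode = β/(α+1) = 25.91795/13.40 = 1.9342.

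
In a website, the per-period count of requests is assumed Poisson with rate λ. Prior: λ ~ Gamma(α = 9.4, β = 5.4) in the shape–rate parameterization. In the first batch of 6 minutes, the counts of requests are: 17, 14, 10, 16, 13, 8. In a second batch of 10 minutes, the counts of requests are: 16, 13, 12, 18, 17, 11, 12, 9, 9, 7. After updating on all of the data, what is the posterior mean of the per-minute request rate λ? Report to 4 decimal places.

9.8785

With a Gamma(shape α, rate β) prior, the Poisson likelihood is conjugate: the posterior is Gamma(α + ΣXᵢ, β + n).
Batch 1: sum of counts S = 78 over n = 6 minutes.
After batch 1: Gamma(α+S, β+n) = Gamma(9.4+78, 5.4+6) = Gamma(87.4, 11.4).
Batch 2: sum of counts S = 124 over n = 10 minutes.
After batch 2: Gamma(α+S, β+n) = Gamma(87.4+124, 11.4+10) = Gamma(211.4, 21.4).
Posterior mean = α/β = 211.4/21.4 = 9.8785.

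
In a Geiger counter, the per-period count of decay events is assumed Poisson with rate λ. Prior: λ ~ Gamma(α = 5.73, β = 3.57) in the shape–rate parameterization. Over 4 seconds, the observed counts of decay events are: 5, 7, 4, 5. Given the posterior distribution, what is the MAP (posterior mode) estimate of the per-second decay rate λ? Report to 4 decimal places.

With a Gamma(shape α, rate β) prior, the Poisson likelihood is conjugate: the posterior is Gamma(α + ΣXᵢ, β + n).
Sum of counts S = 21 over n = 4 seconds.
Posterior: Gamma(α+S, β+n) = Gamma(5.73+21, 3.57+4) = Gamma(26.73, 7.57).
Mode of Gamma(α,β) for α≥1 is (α−1)/β = 25.73/7.57 = 3.3989.

3.3989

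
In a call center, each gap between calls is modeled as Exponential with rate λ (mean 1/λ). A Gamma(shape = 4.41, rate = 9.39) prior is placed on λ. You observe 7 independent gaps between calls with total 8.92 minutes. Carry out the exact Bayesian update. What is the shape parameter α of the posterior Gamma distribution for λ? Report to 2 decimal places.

With a Gamma(shape α, rate β) prior on the exponential rate λ, the posterior after n observations with total T = Σxᵢ is Gamma(α+n, β+T).
Posterior: Gamma(4.41+7, 9.39+8.92) = Gamma(11.41, 18.31).
Posterior α = 11.41.

11.41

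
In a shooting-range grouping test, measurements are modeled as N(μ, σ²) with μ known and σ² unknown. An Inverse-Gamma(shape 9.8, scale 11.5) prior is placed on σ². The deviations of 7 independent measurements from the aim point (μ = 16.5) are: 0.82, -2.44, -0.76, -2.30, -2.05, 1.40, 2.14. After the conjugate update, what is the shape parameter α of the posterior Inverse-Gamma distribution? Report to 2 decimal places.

13.30

With known mean μ and an Inverse-Gamma(α, β) prior on σ², the Normal likelihood is conjugate: posterior is Inv-Gamma(α + n/2, β + Σ(xᵢ−μ)²/2).
Σ(xᵢ−μ)² = (0.82)² + (-2.44)² + (-0.76)² + (-2.30)² + (-2.05)² + (1.40)² + (2.14)² = 23.2357.
Posterior: Inv-Gamma(9.8 + 7/2, 11.5 + 23.2357/2) = Inv-Gamma(13.30, 23.11785).
Posterior α = 13.30.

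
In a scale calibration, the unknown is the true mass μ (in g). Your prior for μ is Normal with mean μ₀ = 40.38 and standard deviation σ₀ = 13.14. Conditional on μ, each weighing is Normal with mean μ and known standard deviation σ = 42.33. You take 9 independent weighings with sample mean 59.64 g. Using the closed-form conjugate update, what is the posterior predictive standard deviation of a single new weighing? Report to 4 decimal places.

43.4085

For Normal data with known variance σ², a Normal(μ₀, σ₀²) prior on μ is conjugate. Posterior precision = 1/σ₀² + n/σ²; posterior mean is the precision-weighted average of μ₀ and x̄.
σ₀² = 13.14² = 172.6596, σ² = 42.33² = 1791.8289; σ² + n·σ₀² = 1791.8289 + 9·172.6596 = 3345.7653.
Posterior precision = 1/σ₀² + n/σ² = 1/172.6596 + 9/1791.8289 = (σ² + n·σ₀²)/(σ₀²σ²) = 3345.7653/(172.6596·1791.8289); posterior variance σₙ² = σ₀²σ²/(σ² + n·σ₀²) = 172.6596·1791.8289/3345.7653 = 92.468070.
Predictive variance for one new observation = σₙ² + σ² = 172.6596·1791.8289/3345.7653 + 1791.8289 = σ²·(σ₀² + 3345.7653)/3345.7653 = 1791.8289·3518.4249/3345.7653 = 1884.296970; SD = √(1791.8289·3518.4249/3345.7653) = 43.4085.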